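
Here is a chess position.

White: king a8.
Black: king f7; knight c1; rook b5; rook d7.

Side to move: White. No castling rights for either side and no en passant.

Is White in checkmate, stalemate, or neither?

stalemate

White to move; white king on a8.
In check: no.
King squares — a7: attacked by Rd7; b7: attacked by Rb5; b8: attacked by Rb5.
Legal moves for White: none.
Not in check and no legal moves → stalemate.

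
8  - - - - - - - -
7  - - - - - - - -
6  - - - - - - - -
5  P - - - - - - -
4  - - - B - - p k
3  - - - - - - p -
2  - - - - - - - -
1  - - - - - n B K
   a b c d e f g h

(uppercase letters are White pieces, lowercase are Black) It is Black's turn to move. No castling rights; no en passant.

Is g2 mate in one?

no

After g2: white king on h1; in check: yes, from the black pawn on g2.
White has 1 legal reply: Kxg2.
In check but a legal move exists → not checkmate.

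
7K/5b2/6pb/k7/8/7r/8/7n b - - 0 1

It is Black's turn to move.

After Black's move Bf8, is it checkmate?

yes

After Bf8: white king on h8; in check: yes, from the black rook on h3.
King squares — g7: attacked by Bf8; h7: attacked by Rh3; g8: attacked by Bf7.
White has no legal moves → checkmate.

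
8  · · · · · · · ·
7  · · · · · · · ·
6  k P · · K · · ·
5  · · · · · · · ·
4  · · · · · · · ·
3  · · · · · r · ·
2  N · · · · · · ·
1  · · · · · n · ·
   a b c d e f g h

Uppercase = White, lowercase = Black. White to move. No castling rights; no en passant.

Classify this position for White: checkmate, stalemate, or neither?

White to move; white king on e6.
In check: no.
Legal moves for White: Ke7, Kd7, Kd6, Ke5, Kd5, Nb4+, Nc3, Nc1, b7.
White has 9 legal moves and is not in check → neither.

neither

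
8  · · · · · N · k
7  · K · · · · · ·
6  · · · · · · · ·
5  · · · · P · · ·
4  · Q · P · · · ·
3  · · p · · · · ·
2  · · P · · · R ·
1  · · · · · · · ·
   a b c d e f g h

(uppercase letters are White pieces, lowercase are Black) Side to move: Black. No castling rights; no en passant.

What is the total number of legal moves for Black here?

Black to move; king on h8.
In check: no.
Legal moves: none.
Count: 0.

0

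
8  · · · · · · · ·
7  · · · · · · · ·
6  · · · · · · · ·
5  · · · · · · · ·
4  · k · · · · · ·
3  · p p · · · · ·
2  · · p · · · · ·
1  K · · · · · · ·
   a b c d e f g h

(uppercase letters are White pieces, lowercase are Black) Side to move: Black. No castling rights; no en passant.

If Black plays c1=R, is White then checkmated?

yes

After c1=R: white king on a1; in check: yes, from the black rook on c1.
King squares — b1: attacked by Rc1; a2: attacked by Pb3; b2: attacked by Pc3.
White has no legal moves → checkmate.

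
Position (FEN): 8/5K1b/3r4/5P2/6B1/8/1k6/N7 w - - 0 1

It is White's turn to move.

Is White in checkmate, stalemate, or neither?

neither

White to move; white king on f7.
In check: no.
Legal moves for White: Kf8, Ke8, Kg7, Ke7, Bh5, Bh3, Bf3, Be2, Bd1, Nb3, Nc2, f6.
White has 12 legal moves and is not in check → neither.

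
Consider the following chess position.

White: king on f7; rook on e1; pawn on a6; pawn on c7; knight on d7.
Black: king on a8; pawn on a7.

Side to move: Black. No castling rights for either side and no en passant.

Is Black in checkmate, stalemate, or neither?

Black to move; black king on a8.
In check: no.
King squares — a7: own pawn; b7: attacked by Pa6; b8: attacked by Pc7.
Legal moves for Black: none.
Not in check and no legal moves → stalemate.

stalemate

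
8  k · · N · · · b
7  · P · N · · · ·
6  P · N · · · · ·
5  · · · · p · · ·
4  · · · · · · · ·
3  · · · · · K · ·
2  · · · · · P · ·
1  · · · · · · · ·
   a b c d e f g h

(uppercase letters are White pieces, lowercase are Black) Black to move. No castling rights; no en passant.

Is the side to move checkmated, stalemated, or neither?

Black to move; black king on a8.
In check: yes, from the white pawn on b7.
King squares — a7: attacked by Nc6; b7: attacked by Pa6; b8: attacked by Nc6.
Legal moves for Black: none.
In check with no legal moves → checkmate.

checkmate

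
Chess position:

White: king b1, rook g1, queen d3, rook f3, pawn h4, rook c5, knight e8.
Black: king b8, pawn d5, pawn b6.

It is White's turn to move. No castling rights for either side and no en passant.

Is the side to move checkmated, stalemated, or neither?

neither

White to move; white king on b1.
In check: no.
Legal moves for White include: Ng7, Nc7, Nf6, Nd6, Rc8+, Rc7, Rc6, Rxd5, Rb5, Ra5, Rc4, Rc3, Rc2, Rcc1, Rf8, Rf7, Rf6, Rf5, ... (list truncated; more exist).
White has legal moves and is not in check → neither.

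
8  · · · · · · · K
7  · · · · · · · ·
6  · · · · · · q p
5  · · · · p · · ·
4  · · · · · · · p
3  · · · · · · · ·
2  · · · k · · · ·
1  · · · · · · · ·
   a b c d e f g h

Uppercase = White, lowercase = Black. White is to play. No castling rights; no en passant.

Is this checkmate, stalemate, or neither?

White to move; white king on h8.
In check: no.
King squares — g7: attacked by Qg6; h7: attacked by Qg6; g8: attacked by Qg6.
Legal moves for White: none.
Not in check and no legal moves → stalemate.

stalemate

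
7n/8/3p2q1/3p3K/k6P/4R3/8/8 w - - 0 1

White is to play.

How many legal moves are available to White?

0

White to move; king on h5.
In check: yes, from the black queen on g6.
Legal moves: none.
Count: 0.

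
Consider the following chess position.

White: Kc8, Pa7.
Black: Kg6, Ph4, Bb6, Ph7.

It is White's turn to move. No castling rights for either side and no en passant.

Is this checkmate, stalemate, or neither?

White to move; white king on c8.
In check: no.
Legal moves for White: Kb8, Kd7, Kb7, a8=Q, a8=R, a8=B, a8=N.
White has 7 legal moves and is not in check → neither.

neither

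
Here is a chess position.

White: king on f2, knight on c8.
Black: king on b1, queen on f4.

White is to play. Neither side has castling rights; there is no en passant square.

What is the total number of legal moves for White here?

4

White to move; king on f2.
In check: yes, from the black queen on f4.
Legal moves: Kg2, Ke2, Kg1, Ke1.
Count: 4.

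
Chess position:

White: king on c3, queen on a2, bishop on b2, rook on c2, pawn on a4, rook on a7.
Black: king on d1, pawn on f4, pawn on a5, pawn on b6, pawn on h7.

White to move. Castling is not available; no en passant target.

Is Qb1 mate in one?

After Qb1: black king on d1; in check: yes, from the white queen on b1.
King squares — c1: attacked by Qb1; e1: attacked by Qb1; c2: attacked by Qb1; d2: attacked by Rc2; e2: attacked by Rc2.
Black has no legal moves → checkmate.

yes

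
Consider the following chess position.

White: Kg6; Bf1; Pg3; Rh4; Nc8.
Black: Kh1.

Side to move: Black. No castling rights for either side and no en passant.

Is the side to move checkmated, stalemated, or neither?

neither

Black to move; black king on h1.
In check: yes, from the white rook on h4.
Legal moves for Black: Kg1.
Black is in check but has 1 legal move → neither.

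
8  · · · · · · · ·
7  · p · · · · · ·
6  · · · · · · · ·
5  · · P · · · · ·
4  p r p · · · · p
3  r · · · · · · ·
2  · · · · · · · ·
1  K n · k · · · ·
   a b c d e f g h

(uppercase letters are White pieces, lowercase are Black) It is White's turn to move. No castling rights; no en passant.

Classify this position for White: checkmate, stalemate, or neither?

checkmate

White to move; white king on a1.
In check: yes, from the black rook on a3.
King squares — b1: attacked by Rb4; a2: attacked by Ra3; b2: attacked by Rb4.
Legal moves for White: none.
In check with no legal moves → checkmate.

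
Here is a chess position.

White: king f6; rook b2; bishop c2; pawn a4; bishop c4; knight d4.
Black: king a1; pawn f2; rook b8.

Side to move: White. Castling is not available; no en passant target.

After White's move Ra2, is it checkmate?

After Ra2: black king on a1; in check: yes, from the white rook on a2.
King squares — b1: attacked by Bc2; a2: attacked by Bc4; b2: attacked by Ra2.
Black has no legal moves → checkmate.

yes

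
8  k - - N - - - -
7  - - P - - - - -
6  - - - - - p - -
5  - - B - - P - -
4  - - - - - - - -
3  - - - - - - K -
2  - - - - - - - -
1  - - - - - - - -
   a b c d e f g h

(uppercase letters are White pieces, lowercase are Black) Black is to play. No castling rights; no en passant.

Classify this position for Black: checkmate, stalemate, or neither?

Black to move; black king on a8.
In check: no.
King squares — a7: attacked by Bc5; b7: attacked by Nd8; b8: attacked by Pc7.
Legal moves for Black: none.
Not in check and no legal moves → stalemate.

stalemate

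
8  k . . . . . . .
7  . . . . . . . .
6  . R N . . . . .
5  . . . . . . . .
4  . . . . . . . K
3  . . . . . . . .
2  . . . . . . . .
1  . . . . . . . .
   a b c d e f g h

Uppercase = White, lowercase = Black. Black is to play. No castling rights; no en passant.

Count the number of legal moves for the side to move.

Black to move; king on a8.
In check: no.
Legal moves: none.
Count: 0.

0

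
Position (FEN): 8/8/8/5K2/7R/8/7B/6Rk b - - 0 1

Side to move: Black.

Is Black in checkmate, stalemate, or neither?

Black to move; black king on h1.
In check: yes, from the white rook on g1.
King squares — g1: attacked by Bh2; g2: attacked by Rg1; h2: attacked by Rh4.
Legal moves for Black: none.
In check with no legal moves → checkmate.

checkmate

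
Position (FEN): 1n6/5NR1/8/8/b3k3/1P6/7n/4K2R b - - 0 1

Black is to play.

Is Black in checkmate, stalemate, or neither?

neither

Black to move; black king on e4.
In check: no.
Legal moves for Black: Nd7, Nc6, Na6, Kf5, Kd5, Kf4, Kd4, Kf3, Ke3, Kd3, Be8, Bd7, Bc6, Bb5, Bxb3, Ng4, Nf3+, Nf1.
Black has 18 legal moves and is not in check → neither.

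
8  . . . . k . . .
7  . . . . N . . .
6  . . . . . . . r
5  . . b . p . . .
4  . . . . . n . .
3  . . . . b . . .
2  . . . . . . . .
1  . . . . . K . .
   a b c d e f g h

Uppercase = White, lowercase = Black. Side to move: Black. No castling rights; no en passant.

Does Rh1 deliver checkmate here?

yes

After Rh1: white king on f1; in check: yes, from the black rook on h1.
King squares — e1: attacked by Rh1; g1: attacked by Rh1; e2: attacked by Nf4; f2: attacked by Be3; g2: attacked by Nf4.
White has no legal moves → checkmate.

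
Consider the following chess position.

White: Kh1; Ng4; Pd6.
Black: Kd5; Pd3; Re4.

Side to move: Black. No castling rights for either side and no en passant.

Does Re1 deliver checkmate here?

no

After Re1: white king on h1; in check: yes, from the black rook on e1.
White has 2 legal replies: Kh2, Kg2.
In check but a legal move exists → not checkmate.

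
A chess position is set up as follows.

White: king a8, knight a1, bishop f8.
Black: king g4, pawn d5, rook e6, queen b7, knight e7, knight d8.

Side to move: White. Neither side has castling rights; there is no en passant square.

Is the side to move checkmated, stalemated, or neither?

checkmate

White to move; white king on a8.
In check: yes, from the black queen on b7.
King squares — a7: attacked by Qb7; b7: attacked by Nd8; b8: attacked by Qb7.
Legal moves for White: none.
In check with no legal moves → checkmate.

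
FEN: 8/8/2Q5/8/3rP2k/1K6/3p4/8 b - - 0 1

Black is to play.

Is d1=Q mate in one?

no

After d1=Q: white king on b3; in check: yes, from the black queen on d1.
White has 5 legal replies: Kc3, Ka3, Kb2, Ka2, Qc2.
In check but a legal move exists → not checkmate.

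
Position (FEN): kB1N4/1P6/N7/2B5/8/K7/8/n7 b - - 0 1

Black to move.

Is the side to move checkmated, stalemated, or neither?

Black to move; black king on a8.
In check: yes, from the white pawn on b7.
King squares — a7: attacked by Bc5; b7: attacked by Nd8; b8: attacked by Na6.
Legal moves for Black: none.
In check with no legal moves → checkmate.

checkmate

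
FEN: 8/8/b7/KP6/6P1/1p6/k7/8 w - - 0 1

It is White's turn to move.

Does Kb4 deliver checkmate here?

After Kb4: black king on a2; in check: no.
Black is not in check, so this cannot be checkmate.

no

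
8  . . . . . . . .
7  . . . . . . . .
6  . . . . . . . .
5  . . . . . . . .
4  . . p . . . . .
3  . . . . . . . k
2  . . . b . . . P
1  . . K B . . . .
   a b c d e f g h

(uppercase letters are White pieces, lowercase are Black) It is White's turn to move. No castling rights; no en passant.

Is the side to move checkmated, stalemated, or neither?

White to move; white king on c1.
In check: yes, from the black bishop on d2.
Legal moves for White: Kxd2, Kc2, Kb2, Kb1.
White is in check but has 4 legal moves → neither.

neither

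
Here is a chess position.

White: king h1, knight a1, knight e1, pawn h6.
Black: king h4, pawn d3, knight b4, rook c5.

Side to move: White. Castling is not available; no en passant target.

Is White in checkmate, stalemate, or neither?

White to move; white king on h1.
In check: no.
Legal moves for White: Kh2, Kg2, Kg1, Nf3+, Nxd3, Ng2+, Nec2, Nb3, Nac2, h7.
White has 10 legal moves and is not in check → neither.

neither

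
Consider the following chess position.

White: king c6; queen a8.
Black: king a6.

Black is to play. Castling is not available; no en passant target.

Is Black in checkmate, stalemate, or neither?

checkmate

Black to move; black king on a6.
In check: yes, from the white queen on a8.
King squares — a5: attacked by Qa8; b5: attacked by Kc6; b6: attacked by Kc6; a7: attacked by Qa8; b7: attacked by Kc6.
Legal moves for Black: none.
In check with no legal moves → checkmate.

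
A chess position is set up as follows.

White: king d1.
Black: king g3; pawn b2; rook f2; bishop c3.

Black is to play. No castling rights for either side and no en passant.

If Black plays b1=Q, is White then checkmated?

After b1=Q: white king on d1; in check: yes, from the black queen on b1.
King squares — c1: attacked by Qb1; e1: attacked by Qb1; c2: attacked by Qb1; d2: attacked by Rf2; e2: attacked by Rf2.
White has no legal moves → checkmate.

yes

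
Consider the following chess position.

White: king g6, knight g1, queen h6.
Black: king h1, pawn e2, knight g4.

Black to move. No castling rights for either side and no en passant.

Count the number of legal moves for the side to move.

4

Black to move; king on h1.
In check: yes, from the white queen on h6.
Legal moves: Kg2, Kxg1, Nxh6, Nh2.
Count: 4.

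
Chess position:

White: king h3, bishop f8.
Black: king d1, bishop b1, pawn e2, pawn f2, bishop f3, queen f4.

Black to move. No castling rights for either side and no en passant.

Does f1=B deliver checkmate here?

After f1=B: white king on h3; in check: yes, from the black bishop on f1.
King squares — g2: attacked by Bf1; h2: attacked by Qf4; g3: attacked by Qf4; g4: attacked by Bf3; h4: attacked by Qf4.
White has no legal moves → checkmate.

yes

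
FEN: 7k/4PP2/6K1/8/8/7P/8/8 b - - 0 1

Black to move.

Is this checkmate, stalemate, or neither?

stalemate

Black to move; black king on h8.
In check: no.
King squares — g7: attacked by Kg6; h7: attacked by Kg6; g8: attacked by Pf7.
Legal moves for Black: none.
Not in check and no legal moves → stalemate.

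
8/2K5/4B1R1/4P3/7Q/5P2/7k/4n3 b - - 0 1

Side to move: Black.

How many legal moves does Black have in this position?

Black to move; king on h2.
In check: yes, from the white queen on h4.
Legal moves: none.
Count: 0.

0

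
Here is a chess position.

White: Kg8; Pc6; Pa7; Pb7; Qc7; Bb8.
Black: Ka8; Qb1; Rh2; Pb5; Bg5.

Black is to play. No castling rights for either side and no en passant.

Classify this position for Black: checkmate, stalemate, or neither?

Black to move; black king on a8.
In check: yes, from the white pawn on b7.
King squares — a7: attacked by Bb8; b7: attacked by Pc6; b8: attacked by Pa7.
Legal moves for Black: none.
In check with no legal moves → checkmate.

checkmate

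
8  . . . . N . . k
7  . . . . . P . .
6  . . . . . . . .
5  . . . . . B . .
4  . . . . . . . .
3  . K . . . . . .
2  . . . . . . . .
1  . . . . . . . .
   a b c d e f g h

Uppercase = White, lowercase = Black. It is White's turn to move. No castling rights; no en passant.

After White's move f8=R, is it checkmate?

yes

After f8=R: black king on h8; in check: yes, from the white rook on f8.
King squares — g7: attacked by Ne8; h7: attacked by Bf5; g8: attacked by Rf8.
Black has no legal moves → checkmate.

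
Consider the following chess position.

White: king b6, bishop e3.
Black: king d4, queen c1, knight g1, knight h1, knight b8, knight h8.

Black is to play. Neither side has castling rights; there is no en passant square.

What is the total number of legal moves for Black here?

8

Black to move; king on d4.
In check: yes, from the white bishop on e3.
Legal moves: Ke5, Kd5, Ke4, Kc4, Kxe3, Kd3, Kc3, Qxe3.
Count: 8.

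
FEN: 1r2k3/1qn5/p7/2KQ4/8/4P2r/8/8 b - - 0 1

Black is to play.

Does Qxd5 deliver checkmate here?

After Qxd5: white king on c5; in check: yes, from the black queen on d5.
King squares — b4: attacked by Rb8; c4: attacked by Qd5; d4: attacked by Qd5; b5: attacked by Qd5; d5: attacked by Nc7; b6: attacked by Rb8; c6: attacked by Qd5; d6: attacked by Qd5.
White has no legal moves → checkmate.

yes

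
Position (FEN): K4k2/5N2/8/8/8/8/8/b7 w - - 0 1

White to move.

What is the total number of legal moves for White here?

9

White to move; king on a8.
In check: no.
Legal moves: Kb8, Kb7, Ka7, Nh8, Nd8, Nh6, Nd6, Ng5, Ne5.
Count: 9.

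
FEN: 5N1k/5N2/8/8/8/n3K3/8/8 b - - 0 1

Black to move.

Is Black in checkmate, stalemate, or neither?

Black to move; black king on h8.
In check: yes, from the white knight on f7.
King squares — g7: available; h7: attacked by Nf8; g8: available.
Legal moves for Black: Kg8, Kg7.
Black is in check but has 2 legal moves → neither.

neither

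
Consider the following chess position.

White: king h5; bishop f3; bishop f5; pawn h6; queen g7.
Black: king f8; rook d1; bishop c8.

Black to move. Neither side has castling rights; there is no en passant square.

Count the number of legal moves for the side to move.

Black to move; king on f8.
In check: yes, from the white queen on g7.
Legal moves: Ke8.
Count: 1.

1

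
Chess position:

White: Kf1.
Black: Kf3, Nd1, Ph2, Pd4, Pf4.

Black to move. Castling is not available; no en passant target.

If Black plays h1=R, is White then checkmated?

After h1=R: white king on f1; in check: yes, from the black rook on h1.
King squares — e1: attacked by Rh1; g1: attacked by Rh1; e2: attacked by Kf3; f2: attacked by Nd1; g2: attacked by Kf3.
White has no legal moves → checkmate.

yes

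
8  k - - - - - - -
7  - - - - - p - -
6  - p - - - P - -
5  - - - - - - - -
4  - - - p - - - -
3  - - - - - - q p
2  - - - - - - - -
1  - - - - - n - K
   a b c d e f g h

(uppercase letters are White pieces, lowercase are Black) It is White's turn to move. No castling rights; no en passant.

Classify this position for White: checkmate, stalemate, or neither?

stalemate

White to move; white king on h1.
In check: no.
King squares — g1: attacked by Qg3; g2: attacked by Qg3; h2: attacked by Nf1.
Legal moves for White: none.
Not in check and no legal moves → stalemate.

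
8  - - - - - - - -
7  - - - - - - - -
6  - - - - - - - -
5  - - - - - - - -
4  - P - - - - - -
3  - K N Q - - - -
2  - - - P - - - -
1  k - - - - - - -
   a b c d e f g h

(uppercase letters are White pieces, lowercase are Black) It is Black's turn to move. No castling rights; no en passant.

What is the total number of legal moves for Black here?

Black to move; king on a1.
In check: no.
Legal moves: none.
Count: 0.

0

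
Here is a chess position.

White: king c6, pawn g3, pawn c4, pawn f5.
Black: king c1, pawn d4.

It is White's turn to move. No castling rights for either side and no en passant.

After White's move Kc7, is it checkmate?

no

After Kc7: black king on c1; in check: no.
Black is not in check, so this cannot be checkmate.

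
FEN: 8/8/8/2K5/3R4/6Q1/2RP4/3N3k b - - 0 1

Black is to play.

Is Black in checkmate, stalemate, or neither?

stalemate

Black to move; black king on h1.
In check: no.
King squares — g1: attacked by Qg3; g2: attacked by Qg3; h2: attacked by Qg3.
Legal moves for Black: none.
Not in check and no legal moves → stalemate.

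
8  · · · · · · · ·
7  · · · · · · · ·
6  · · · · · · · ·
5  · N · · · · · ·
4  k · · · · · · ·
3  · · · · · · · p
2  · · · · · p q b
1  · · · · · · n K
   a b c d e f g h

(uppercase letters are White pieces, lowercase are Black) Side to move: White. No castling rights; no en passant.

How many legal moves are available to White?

White to move; king on h1.
In check: yes, from the black queen on g2.
Legal moves: none.
Count: 0.

0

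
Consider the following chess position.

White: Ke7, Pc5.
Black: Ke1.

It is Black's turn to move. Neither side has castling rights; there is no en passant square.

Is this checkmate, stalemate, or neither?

Black to move; black king on e1.
In check: no.
Legal moves for Black: Kf2, Ke2, Kd2, Kf1, Kd1.
Black has 5 legal moves and is not in check → neither.

neither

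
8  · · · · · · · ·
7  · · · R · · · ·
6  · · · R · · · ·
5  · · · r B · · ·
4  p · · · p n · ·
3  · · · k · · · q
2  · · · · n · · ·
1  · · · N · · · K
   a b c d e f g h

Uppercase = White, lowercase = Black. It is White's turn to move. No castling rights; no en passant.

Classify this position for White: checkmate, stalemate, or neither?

White to move; white king on h1.
In check: yes, from the black queen on h3.
King squares — g1: attacked by Ne2; g2: attacked by Qh3; h2: attacked by Qh3.
Legal moves for White: none.
In check with no legal moves → checkmate.

checkmate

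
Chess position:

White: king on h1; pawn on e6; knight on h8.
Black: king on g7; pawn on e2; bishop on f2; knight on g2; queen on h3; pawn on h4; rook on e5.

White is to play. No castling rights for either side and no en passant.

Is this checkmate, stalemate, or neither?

checkmate

White to move; white king on h1.
In check: yes, from the black queen on h3.
King squares — g1: attacked by Bf2; g2: attacked by Qh3; h2: attacked by Qh3.
Legal moves for White: none.
In check with no legal moves → checkmate.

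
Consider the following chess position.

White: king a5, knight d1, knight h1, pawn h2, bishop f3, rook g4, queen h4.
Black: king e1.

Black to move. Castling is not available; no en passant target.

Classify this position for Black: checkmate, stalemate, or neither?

neither

Black to move; black king on e1.
In check: yes, from the white queen on h4.
King squares — d1: attacked by Bf3; f1: available; d2: available; e2: attacked by Bf3; f2: attacked by Nd1.
Legal moves for Black: Kd2, Kf1.
Black is in check but has 2 legal moves → neither.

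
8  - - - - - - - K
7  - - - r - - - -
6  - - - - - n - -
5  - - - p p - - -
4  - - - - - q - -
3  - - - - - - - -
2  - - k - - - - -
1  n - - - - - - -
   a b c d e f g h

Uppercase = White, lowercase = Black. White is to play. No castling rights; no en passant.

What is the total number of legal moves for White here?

0

White to move; king on h8.
In check: no.
Legal moves: none.
Count: 0.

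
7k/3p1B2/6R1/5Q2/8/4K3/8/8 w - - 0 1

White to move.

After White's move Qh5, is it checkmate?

yes

After Qh5: black king on h8; in check: yes, from the white queen on h5.
King squares — g7: attacked by Rg6; h7: attacked by Qh5; g8: attacked by Rg6.
Black has no legal moves → checkmate.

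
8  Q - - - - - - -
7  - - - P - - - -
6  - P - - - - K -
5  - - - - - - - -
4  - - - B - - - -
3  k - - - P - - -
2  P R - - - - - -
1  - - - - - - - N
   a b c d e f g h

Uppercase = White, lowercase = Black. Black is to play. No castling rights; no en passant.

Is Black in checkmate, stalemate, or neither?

checkmate

Black to move; black king on a3.
In check: yes, from the white queen on a8.
King squares — a2: attacked by Rb2; b2: attacked by Bd4; b3: attacked by Pa2; a4: attacked by Qa8; b4: attacked by Rb2.
Legal moves for Black: none.
In check with no legal moves → checkmate.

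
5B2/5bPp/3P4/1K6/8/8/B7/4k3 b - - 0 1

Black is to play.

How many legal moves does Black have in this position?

16

Black to move; king on e1.
In check: no.
Legal moves: Bg8, Be8+, Bg6, Be6, Bh5, Bd5, Bc4+, Bb3, Bxa2, Kf2, Ke2, Kd2, Kf1, Kd1, h6, h5.
Count: 16.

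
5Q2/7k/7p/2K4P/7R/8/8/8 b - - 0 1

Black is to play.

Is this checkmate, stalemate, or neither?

Black to move; black king on h7.
In check: no.
King squares — g6: attacked by Ph5; h6: own pawn; g7: attacked by Qf8; g8: attacked by Qf8; h8: attacked by Qf8.
Legal moves for Black: none.
Not in check and no legal moves → stalemate.

stalemate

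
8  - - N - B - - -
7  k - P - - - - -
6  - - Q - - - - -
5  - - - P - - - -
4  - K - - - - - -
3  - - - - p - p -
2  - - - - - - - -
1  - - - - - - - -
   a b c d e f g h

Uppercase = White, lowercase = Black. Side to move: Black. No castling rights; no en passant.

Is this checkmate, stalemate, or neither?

checkmate

Black to move; black king on a7.
In check: yes, from the white knight on c8.
King squares — a6: attacked by Qc6; b6: attacked by Qc6; b7: attacked by Qc6; a8: attacked by Qc6; b8: attacked by Pc7.
Legal moves for Black: none.
In check with no legal moves → checkmate.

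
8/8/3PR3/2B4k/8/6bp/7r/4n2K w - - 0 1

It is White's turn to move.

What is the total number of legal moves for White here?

1

White to move; king on h1.
In check: yes, from the black rook on h2.
Legal moves: Kg1.
Count: 1.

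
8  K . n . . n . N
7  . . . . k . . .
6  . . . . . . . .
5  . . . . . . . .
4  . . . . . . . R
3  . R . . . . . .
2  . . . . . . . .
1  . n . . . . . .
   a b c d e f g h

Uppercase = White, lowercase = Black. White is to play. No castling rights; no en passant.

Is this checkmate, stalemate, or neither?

neither

White to move; white king on a8.
In check: no.
Legal moves for White include: Nf7, Ng6+, Kb8, Kb7, Rh7+, Rh6, Rh5, Rg4, Rf4, Re4+, Rd4, Rc4, Rhb4, Ra4, Rhh3, Rh2, Rh1, Rb8, ... (list truncated; more exist).
White has legal moves and is not in check → neither.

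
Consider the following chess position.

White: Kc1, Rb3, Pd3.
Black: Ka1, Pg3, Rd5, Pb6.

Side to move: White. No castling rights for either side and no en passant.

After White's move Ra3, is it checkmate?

yes

After Ra3: black king on a1; in check: yes, from the white rook on a3.
King squares — b1: attacked by Kc1; a2: attacked by Ra3; b2: attacked by Kc1.
Black has no legal moves → checkmate.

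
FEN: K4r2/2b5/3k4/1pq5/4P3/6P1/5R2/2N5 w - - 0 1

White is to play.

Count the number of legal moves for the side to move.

2

White to move; king on a8.
In check: yes, from the black rook on f8.
Legal moves: Kb7, Rxf8.
Count: 2.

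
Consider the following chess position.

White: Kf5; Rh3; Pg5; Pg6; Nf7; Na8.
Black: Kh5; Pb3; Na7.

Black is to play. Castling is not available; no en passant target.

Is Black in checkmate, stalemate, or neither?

checkmate

Black to move; black king on h5.
In check: yes, from the white rook on h3.
King squares — g4: attacked by Kf5; h4: attacked by Rh3; g5: attacked by Kf5; g6: attacked by Kf5; h6: attacked by Rh3.
Legal moves for Black: none.
In check with no legal moves → checkmate.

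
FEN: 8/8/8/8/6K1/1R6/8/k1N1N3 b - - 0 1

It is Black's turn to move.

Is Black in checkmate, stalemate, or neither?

Black to move; black king on a1.
In check: no.
King squares — b1: attacked by Rb3; a2: attacked by Nc1; b2: attacked by Rb3.
Legal moves for Black: none.
Not in check and no legal moves → stalemate.

stalemate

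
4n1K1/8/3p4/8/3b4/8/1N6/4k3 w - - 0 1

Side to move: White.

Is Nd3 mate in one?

no

After Nd3: black king on e1; in check: yes, from the white knight on d3.
Black has 4 legal replies: Ke2, Kd2, Kf1, Kd1.
In check but a legal move exists → not checkmate.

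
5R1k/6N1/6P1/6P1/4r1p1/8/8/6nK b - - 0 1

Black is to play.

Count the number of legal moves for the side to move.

1

Black to move; king on h8.
In check: yes, from the white rook on f8.
Legal moves: Kxg7.
Count: 1.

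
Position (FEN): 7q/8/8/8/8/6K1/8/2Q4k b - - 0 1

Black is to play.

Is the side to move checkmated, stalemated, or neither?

checkmate

Black to move; black king on h1.
In check: yes, from the white queen on c1.
King squares — g1: attacked by Qc1; g2: attacked by Kg3; h2: attacked by Kg3.
Legal moves for Black: none.
In check with no legal moves → checkmate.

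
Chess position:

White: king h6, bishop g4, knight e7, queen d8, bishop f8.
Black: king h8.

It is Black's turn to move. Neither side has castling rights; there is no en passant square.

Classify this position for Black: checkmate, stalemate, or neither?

stalemate

Black to move; black king on h8.
In check: no.
King squares — g7: attacked by Kh6; h7: attacked by Kh6; g8: attacked by Ne7.
Legal moves for Black: none.
Not in check and no legal moves → stalemate.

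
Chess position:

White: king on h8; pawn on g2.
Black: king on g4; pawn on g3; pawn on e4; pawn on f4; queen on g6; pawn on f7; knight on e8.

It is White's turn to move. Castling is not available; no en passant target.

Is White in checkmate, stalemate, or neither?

stalemate

White to move; white king on h8.
In check: no.
King squares — g7: attacked by Qg6; h7: attacked by Qg6; g8: attacked by Qg6.
Legal moves for White: none.
Not in check and no legal moves → stalemate.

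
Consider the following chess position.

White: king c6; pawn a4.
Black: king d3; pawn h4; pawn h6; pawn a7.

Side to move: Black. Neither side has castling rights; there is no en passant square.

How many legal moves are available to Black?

Black to move; king on d3.
In check: no.
Legal moves: Ke4, Kd4, Kc4, Ke3, Kc3, Ke2, Kd2, Kc2, a6, h5, h3, a5.
Count: 12.

12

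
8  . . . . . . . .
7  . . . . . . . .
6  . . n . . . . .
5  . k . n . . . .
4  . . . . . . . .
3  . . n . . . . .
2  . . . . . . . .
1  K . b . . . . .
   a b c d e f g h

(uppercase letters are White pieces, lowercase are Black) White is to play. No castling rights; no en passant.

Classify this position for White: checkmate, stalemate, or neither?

stalemate

White to move; white king on a1.
In check: no.
King squares — b1: attacked by Nc3; a2: attacked by Nc3; b2: attacked by Bc1.
Legal moves for White: none.
Not in check and no legal moves → stalemate.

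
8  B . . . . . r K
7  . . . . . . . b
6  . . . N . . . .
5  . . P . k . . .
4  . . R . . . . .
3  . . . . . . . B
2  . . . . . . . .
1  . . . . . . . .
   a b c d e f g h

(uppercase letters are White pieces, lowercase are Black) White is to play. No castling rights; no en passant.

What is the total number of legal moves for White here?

White to move; king on h8.
In check: yes, from the black rook on g8.
Legal moves: Kxh7.
Count: 1.

1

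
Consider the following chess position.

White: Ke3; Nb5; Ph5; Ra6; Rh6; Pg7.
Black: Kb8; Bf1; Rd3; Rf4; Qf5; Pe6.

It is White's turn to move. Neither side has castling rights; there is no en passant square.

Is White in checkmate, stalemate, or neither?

checkmate

White to move; white king on e3.
In check: yes, from the black rook on d3.
King squares — d2: attacked by Rd3; e2: attacked by Bf1; f2: attacked by Rf4; d3: attacked by Bf1; f3: attacked by Rd3; d4: attacked by Rd3; e4: attacked by Rf4; f4: attacked by Qf5.
Legal moves for White: none.
In check with no legal moves → checkmate.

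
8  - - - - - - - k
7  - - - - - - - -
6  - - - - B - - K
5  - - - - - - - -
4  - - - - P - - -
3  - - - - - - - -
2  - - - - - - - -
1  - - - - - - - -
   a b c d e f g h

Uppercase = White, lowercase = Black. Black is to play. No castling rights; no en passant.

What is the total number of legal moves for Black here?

Black to move; king on h8.
In check: no.
Legal moves: none.
Count: 0.

0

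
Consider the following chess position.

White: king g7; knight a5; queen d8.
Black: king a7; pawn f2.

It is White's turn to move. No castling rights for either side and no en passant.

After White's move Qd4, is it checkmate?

no

After Qd4: black king on a7; in check: yes, from the white queen on d4.
Black has 3 legal replies: Kb8, Ka8, Ka6.
In check but a legal move exists → not checkmate.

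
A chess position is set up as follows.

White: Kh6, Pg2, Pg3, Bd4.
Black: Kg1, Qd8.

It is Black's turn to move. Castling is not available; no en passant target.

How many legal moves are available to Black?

5

Black to move; king on g1.
In check: yes, from the white bishop on d4.
Legal moves: Kh2, Kxg2, Kh1, Kf1, Qxd4.
Count: 5.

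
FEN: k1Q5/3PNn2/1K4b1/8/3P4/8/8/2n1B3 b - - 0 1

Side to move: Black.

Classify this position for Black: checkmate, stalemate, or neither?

checkmate

Black to move; black king on a8.
In check: yes, from the white queen on c8.
King squares — a7: attacked by Kb6; b7: attacked by Kb6; b8: attacked by Qc8.
Legal moves for Black: none.
In check with no legal moves → checkmate.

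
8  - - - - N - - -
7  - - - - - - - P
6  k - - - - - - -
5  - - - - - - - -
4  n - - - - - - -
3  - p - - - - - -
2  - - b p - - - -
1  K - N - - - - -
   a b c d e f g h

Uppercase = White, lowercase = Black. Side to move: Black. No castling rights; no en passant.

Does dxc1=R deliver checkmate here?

After dxc1=R: white king on a1; in check: yes, from the black rook on c1.
King squares — b1: attacked by Rc1; a2: attacked by Pb3; b2: attacked by Na4.
White has no legal moves → checkmate.

yes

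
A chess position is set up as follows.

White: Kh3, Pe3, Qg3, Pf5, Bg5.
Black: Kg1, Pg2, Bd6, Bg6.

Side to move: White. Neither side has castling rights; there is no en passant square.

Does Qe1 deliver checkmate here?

After Qe1: black king on g1; in check: yes, from the white queen on e1.
King squares — f1: attacked by Qe1; h1: attacked by Qe1; f2: attacked by Qe1; g2: own pawn; h2: attacked by Kh3.
Black has no legal moves → checkmate.

yes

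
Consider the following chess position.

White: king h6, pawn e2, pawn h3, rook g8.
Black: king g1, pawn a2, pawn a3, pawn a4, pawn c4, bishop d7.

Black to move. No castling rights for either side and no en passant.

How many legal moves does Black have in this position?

5

Black to move; king on g1.
In check: yes, from the white rook on g8.
Legal moves: Kh2, Kf2, Kh1, Kf1, Bg4.
Count: 5.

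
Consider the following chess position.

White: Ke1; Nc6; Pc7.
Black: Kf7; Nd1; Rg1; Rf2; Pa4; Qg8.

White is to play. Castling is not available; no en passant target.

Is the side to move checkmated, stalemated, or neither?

White to move; white king on e1.
In check: yes, from the black rook on g1.
King squares — d1: attacked by Rg1; f1: attacked by Rg1; d2: attacked by Rf2; e2: attacked by Rf2; f2: attacked by Nd1.
Legal moves for White: none.
In check with no legal moves → checkmate.

checkmate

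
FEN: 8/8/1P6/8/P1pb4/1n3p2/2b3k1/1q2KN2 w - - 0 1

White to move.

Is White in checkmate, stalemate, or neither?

checkmate

White to move; white king on e1.
In check: yes, from the black queen on b1.
King squares — d1: attacked by Qb1; f1: own knight; d2: attacked by Nb3; e2: attacked by Pf3; f2: attacked by Kg2.
Legal moves for White: none.
In check with no legal moves → checkmate.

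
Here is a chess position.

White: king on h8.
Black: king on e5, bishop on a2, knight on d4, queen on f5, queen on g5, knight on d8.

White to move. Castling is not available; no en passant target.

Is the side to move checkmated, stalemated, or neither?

White to move; white king on h8.
In check: no.
King squares — g7: attacked by Qg5; h7: attacked by Qf5; g8: attacked by Ba2.
Legal moves for White: none.
Not in check and no legal moves → stalemate.

stalemate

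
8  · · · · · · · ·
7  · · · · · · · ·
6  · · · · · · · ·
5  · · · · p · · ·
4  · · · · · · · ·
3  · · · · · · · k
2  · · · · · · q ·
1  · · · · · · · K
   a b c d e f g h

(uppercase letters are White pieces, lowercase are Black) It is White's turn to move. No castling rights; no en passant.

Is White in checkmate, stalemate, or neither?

checkmate

White to move; white king on h1.
In check: yes, from the black queen on g2.
King squares — g1: attacked by Qg2; g2: attacked by Kh3; h2: attacked by Qg2.
Legal moves for White: none.
In check with no legal moves → checkmate.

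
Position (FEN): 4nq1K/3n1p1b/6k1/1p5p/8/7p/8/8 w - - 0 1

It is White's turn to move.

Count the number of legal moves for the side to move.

0

White to move; king on h8.
In check: yes, from the black queen on f8.
Legal moves: none.
Count: 0.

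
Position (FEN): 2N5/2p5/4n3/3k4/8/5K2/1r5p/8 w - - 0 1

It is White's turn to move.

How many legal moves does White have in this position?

White to move; king on f3.
In check: no.
Legal moves: Ne7+, Na7, Nd6, Nb6+, Kg4, Kg3, Ke3.
Count: 7.

7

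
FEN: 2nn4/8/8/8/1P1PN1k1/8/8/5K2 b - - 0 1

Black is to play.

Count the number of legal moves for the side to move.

Black to move; king on g4.
In check: no.
Legal moves: Nf7, Nb7, Ne6, Nc6, Ne7, Na7, Nd6, Nb6, Kh5, Kf5, Kh4, Kf4, Kh3, Kf3.
Count: 14.

14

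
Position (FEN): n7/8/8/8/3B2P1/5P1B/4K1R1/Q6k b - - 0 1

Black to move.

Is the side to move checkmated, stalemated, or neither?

Black to move; black king on h1.
In check: yes, from the white queen on a1.
King squares — g1: attacked by Qa1; g2: attacked by Bh3; h2: attacked by Rg2.
Legal moves for Black: none.
In check with no legal moves → checkmate.

checkmate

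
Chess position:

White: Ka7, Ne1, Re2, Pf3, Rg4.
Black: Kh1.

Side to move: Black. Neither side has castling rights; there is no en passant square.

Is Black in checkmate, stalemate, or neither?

stalemate

Black to move; black king on h1.
In check: no.
King squares — g1: attacked by Rg4; g2: attacked by Ne1; h2: attacked by Re2.
Legal moves for Black: none.
Not in check and no legal moves → stalemate.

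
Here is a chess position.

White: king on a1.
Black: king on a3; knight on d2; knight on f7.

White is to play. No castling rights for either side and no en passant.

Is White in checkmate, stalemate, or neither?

stalemate

White to move; white king on a1.
In check: no.
King squares — b1: attacked by Nd2; a2: attacked by Ka3; b2: attacked by Ka3.
Legal moves for White: none.
Not in check and no legal moves → stalemate.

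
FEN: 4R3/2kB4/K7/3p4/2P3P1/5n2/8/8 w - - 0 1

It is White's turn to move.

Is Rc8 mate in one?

After Rc8: black king on c7; in check: yes, from the white rook on c8.
Black has 2 legal replies: Kxd7, Kd6.
In check but a legal move exists → not checkmate.

no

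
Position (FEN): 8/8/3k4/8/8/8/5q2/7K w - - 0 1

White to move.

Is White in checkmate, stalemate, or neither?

stalemate

White to move; white king on h1.
In check: no.
King squares — g1: attacked by Qf2; g2: attacked by Qf2; h2: attacked by Qf2.
Legal moves for White: none.
Not in check and no legal moves → stalemate.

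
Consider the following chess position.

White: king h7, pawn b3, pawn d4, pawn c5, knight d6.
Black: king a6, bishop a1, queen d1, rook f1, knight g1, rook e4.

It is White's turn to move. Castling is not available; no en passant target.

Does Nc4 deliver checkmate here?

After Nc4: black king on a6; in check: no.
Black is not in check, so this cannot be checkmate.

no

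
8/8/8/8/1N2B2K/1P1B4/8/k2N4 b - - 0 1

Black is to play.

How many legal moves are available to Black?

0

Black to move; king on a1.
In check: no.
Legal moves: none.
Count: 0.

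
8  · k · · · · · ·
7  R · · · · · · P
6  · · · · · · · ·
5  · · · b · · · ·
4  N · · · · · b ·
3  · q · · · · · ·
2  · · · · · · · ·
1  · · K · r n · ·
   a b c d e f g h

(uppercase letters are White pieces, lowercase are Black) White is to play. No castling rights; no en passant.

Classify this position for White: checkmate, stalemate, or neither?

checkmate

White to move; white king on c1.
In check: yes, from the black rook on e1.
King squares — b1: attacked by Re1; d1: attacked by Re1; b2: attacked by Qb3; c2: attacked by Qb3; d2: attacked by Nf1.
Legal moves for White: none.
In check with no legal moves → checkmate.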